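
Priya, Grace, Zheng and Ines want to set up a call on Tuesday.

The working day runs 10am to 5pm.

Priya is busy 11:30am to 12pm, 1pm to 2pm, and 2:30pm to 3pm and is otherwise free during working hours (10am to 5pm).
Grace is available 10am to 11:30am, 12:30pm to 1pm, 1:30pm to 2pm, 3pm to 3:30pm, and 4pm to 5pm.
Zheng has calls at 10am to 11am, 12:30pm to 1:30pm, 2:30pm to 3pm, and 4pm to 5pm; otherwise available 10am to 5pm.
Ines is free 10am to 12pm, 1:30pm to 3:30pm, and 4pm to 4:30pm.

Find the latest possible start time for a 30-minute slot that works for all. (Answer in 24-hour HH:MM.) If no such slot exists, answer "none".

15:00

Priya free within 10:00–17:00: 10:00–11:30, 12:00–13:00, 14:00–14:30, 15:00–17:00.
Zheng free within 10:00–17:00: 11:00–12:30, 13:30–14:30, 15:00–16:00.
Priya ∩ Grace: 10:00–11:30, 12:30–13:00, 15:00–15:30, 16:00–17:00.
Priya ∩ Grace ∩ Zheng: 11:00–11:30, 15:00–15:30.
Priya ∩ Grace ∩ Zheng ∩ Ines: 11:00–11:30, 15:00–15:30.
Windows ≥ 30 min: 11:00–11:30, 15:00–15:30.
Latest start in the last window 15:00–15:30 is 15:30 − 30 min = 15:00.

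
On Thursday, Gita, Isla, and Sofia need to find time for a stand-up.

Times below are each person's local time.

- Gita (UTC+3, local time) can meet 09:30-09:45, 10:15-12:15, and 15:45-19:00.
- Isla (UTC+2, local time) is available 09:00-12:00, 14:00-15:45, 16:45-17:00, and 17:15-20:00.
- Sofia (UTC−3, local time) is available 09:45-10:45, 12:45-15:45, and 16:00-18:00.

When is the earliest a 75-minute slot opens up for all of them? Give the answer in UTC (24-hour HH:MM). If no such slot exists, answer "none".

none

Gita → UTC: 06:30–06:45, 07:15–09:15, 12:45–16:00.
Isla → UTC: 07:00–10:00, 12:00–13:45, 14:45–15:00, 15:15–18:00.
Sofia → UTC: 12:45–13:45, 15:45–18:45, 19:00–21:00.
Gita ∩ Isla: 07:15–09:15, 12:45–13:45, 14:45–15:00, 15:15–16:00.
Gita ∩ Isla ∩ Sofia: 12:45–13:45, 15:45–16:00.
Windows ≥ 75 min: (none).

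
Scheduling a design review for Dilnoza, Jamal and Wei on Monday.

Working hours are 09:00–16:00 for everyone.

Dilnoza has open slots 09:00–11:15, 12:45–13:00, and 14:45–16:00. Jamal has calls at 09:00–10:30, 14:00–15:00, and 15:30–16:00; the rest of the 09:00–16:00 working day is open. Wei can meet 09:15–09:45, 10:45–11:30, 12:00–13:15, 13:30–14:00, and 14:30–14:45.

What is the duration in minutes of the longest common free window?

Jamal free within 09:00–16:00: 10:30–14:00, 15:00–15:30.
Dilnoza ∩ Jamal: 10:30–11:15, 12:45–13:00, 15:00–15:30.
Dilnoza ∩ Jamal ∩ Wei: 10:45–11:15, 12:45–13:00.
Common window lengths: 30, 15 min; longest is 30.

30 minutes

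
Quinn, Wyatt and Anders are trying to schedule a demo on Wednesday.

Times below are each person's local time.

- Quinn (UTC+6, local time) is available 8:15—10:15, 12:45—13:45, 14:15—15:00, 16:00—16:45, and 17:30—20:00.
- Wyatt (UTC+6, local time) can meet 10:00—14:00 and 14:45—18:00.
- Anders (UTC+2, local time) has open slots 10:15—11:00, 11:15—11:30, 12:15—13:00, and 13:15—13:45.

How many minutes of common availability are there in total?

60 minutes

Quinn → UTC: 02:15–04:15, 06:45–07:45, 08:15–09:00, 10:00–10:45, 11:30–14:00.
Wyatt → UTC: 04:00–08:00, 08:45–12:00.
Anders → UTC: 08:15–09:00, 09:15–09:30, 10:15–11:00, 11:15–11:45.
Quinn ∩ Wyatt: 04:00–04:15, 06:45–07:45, 08:45–09:00, 10:00–10:45, 11:30–12:00.
Quinn ∩ Wyatt ∩ Anders: 08:45–09:00, 10:15–10:45, 11:30–11:45.
Total common minutes: 15 + 30 + 15 = 60.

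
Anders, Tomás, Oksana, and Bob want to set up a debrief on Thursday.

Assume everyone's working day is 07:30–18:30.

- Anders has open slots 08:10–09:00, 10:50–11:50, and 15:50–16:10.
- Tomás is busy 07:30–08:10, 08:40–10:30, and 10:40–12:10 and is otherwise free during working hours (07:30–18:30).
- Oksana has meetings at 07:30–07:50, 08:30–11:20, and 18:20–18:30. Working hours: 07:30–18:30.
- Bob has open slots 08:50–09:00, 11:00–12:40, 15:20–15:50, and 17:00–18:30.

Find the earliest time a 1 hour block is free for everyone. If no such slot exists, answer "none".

none

Tomás free within 07:30–18:30: 08:10–08:40, 10:30–10:40, 12:10–18:30.
Oksana free within 07:30–18:30: 07:50–08:30, 11:20–18:20.
Anders ∩ Tomás: 08:10–08:40, 15:50–16:10.
Anders ∩ Tomás ∩ Oksana: 08:10–08:30, 15:50–16:10.
Anders ∩ Tomás ∩ Oksana ∩ Bob: (none).
Windows ≥ 60 min: (none).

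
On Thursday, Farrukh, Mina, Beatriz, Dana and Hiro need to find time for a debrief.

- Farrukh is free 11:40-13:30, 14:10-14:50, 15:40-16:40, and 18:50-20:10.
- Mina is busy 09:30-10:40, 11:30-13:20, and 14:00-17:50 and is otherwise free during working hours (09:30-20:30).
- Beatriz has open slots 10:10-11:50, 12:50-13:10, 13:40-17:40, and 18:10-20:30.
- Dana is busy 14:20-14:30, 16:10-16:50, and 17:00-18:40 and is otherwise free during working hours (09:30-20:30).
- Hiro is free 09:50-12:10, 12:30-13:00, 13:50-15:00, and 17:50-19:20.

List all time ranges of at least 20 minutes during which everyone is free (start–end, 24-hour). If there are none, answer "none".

Mina free within 09:30–20:30: 10:40–11:30, 13:20–14:00, 17:50–20:30.
Dana free within 09:30–20:30: 09:30–14:20, 14:30–16:10, 16:50–17:00, 18:40–20:30.
Farrukh ∩ Mina: 13:20–13:30, 18:50–20:10.
Farrukh ∩ Mina ∩ Beatriz: 18:50–20:10.
Farrukh ∩ Mina ∩ Beatriz ∩ Dana: 18:50–20:10.
Farrukh ∩ Mina ∩ Beatriz ∩ Dana ∩ Hiro: 18:50–19:20.
Windows ≥ 20 min: 18:50–19:20.

18:50–19:20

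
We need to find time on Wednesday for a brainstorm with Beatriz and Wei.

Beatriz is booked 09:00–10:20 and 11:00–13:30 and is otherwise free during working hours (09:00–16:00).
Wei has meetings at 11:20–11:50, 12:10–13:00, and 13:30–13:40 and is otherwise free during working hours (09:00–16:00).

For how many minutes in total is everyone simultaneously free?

Beatriz free within 09:00–16:00: 10:20–11:00, 13:30–16:00.
Wei free within 09:00–16:00: 09:00–11:20, 11:50–12:10, 13:00–13:30, 13:40–16:00.
Beatriz ∩ Wei: 10:20–11:00, 13:40–16:00.
Total common minutes: 40 + 140 = 180.

180 minutes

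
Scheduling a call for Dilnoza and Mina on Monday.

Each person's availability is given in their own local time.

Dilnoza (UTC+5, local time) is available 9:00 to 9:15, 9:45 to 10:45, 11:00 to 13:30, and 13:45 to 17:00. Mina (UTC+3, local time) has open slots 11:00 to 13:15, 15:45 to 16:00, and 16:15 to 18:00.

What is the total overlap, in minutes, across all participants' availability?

120 minutes

Dilnoza → UTC: 04:00–04:15, 04:45–05:45, 06:00–08:30, 08:45–12:00.
Mina → UTC: 08:00–10:15, 12:45–13:00, 13:15–15:00.
Dilnoza ∩ Mina: 08:00–08:30, 08:45–10:15.
Total common minutes: 30 + 90 = 120.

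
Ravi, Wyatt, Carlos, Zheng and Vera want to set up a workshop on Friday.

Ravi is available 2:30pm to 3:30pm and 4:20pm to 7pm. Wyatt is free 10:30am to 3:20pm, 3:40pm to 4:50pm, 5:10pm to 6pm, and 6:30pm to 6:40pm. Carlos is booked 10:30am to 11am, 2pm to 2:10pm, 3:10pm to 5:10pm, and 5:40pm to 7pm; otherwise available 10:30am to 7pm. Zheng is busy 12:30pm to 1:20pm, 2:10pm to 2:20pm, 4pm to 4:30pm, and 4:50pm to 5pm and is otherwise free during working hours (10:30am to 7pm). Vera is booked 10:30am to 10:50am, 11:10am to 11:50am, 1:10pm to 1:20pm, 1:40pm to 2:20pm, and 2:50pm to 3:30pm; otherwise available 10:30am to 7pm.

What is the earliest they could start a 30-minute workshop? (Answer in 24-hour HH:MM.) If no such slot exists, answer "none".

17:10

Carlos free within 10:30–19:00: 11:00–14:00, 14:10–15:10, 17:10–17:40.
Zheng free within 10:30–19:00: 10:30–12:30, 13:20–14:10, 14:20–16:00, 16:30–16:50, 17:00–19:00.
Vera free within 10:30–19:00: 10:50–11:10, 11:50–13:10, 13:20–13:40, 14:20–14:50, 15:30–19:00.
Ravi ∩ Wyatt: 14:30–15:20, 16:20–16:50, 17:10–18:00, 18:30–18:40.
Ravi ∩ Wyatt ∩ Carlos: 14:30–15:10, 17:10–17:40.
Ravi ∩ Wyatt ∩ Carlos ∩ Zheng: 14:30–15:10, 17:10–17:40.
Ravi ∩ Wyatt ∩ Carlos ∩ Zheng ∩ Vera: 14:30–14:50, 17:10–17:40.
Windows ≥ 30 min: 17:10–17:40.
Earliest such window starts at 17:10.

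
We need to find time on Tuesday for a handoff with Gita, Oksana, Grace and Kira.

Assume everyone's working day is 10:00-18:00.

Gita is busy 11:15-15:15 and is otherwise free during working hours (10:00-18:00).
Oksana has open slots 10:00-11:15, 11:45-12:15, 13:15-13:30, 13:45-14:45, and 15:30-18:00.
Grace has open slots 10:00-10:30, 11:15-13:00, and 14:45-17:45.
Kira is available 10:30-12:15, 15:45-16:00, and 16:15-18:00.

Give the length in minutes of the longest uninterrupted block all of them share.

Gita free within 10:00–18:00: 10:00–11:15, 15:15–18:00.
Gita ∩ Oksana: 10:00–11:15, 15:30–18:00.
Gita ∩ Oksana ∩ Grace: 10:00–10:30, 15:30–17:45.
Gita ∩ Oksana ∩ Grace ∩ Kira: 15:45–16:00, 16:15–17:45.
Common window lengths: 15, 90 min; longest is 90.

90 minutes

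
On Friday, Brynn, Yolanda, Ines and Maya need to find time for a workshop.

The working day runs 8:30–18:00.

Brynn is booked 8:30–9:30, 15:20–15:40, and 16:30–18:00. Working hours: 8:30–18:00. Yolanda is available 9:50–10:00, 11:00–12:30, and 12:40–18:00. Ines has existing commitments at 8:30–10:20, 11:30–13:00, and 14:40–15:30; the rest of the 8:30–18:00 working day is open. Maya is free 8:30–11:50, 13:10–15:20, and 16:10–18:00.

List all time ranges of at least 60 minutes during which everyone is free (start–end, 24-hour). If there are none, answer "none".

Brynn free within 08:30–18:00: 09:30–15:20, 15:40–16:30.
Ines free within 08:30–18:00: 10:20–11:30, 13:00–14:40, 15:30–18:00.
Brynn ∩ Yolanda: 09:50–10:00, 11:00–12:30, 12:40–15:20, 15:40–16:30.
Brynn ∩ Yolanda ∩ Ines: 11:00–11:30, 13:00–14:40, 15:40–16:30.
Brynn ∩ Yolanda ∩ Ines ∩ Maya: 11:00–11:30, 13:10–14:40, 16:10–16:30.
Windows ≥ 60 min: 13:10–14:40.

13:10–14:40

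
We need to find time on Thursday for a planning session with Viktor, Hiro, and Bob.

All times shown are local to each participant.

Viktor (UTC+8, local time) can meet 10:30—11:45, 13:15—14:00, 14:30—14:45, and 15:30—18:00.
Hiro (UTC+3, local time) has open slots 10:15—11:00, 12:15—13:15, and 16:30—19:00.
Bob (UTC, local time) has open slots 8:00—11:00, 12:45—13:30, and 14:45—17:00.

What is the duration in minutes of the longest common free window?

Viktor → UTC: 02:30–03:45, 05:15–06:00, 06:30–06:45, 07:30–10:00.
Hiro → UTC: 07:15–08:00, 09:15–10:15, 13:30–16:00.
Bob → UTC: 08:00–11:00, 12:45–13:30, 14:45–17:00.
Viktor ∩ Hiro: 07:30–08:00, 09:15–10:00.
Viktor ∩ Hiro ∩ Bob: 09:15–10:00.
Single common window of 45 minutes.

45 minutes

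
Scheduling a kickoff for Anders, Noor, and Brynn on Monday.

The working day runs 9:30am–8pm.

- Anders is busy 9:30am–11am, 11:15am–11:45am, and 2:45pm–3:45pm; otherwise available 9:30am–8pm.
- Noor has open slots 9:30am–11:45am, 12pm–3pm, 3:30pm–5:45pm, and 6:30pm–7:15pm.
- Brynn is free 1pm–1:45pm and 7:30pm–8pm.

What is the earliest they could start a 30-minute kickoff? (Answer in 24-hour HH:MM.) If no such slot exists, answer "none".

13:00

Anders free within 09:30–20:00: 11:00–11:15, 11:45–14:45, 15:45–20:00.
Anders ∩ Noor: 11:00–11:15, 12:00–14:45, 15:45–17:45, 18:30–19:15.
Anders ∩ Noor ∩ Brynn: 13:00–13:45.
Windows ≥ 30 min: 13:00–13:45.
Earliest such window starts at 13:00.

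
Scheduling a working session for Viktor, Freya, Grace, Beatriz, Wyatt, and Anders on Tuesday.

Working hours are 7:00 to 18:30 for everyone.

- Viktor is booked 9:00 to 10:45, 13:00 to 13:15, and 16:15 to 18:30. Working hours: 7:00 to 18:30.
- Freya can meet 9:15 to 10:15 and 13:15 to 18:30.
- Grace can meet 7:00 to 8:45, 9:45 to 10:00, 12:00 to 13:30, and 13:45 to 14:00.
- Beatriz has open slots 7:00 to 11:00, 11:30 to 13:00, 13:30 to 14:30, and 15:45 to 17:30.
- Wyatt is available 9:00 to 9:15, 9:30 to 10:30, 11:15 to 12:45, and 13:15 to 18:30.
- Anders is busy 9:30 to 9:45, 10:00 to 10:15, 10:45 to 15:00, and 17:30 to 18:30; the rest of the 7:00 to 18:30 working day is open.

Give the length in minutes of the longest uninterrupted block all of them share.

0 minutes

Viktor free within 07:00–18:30: 07:00–09:00, 10:45–13:00, 13:15–16:15.
Anders free within 07:00–18:30: 07:00–09:30, 09:45–10:00, 10:15–10:45, 15:00–17:30.
Viktor ∩ Freya: 13:15–16:15.
Viktor ∩ Freya ∩ Grace: 13:15–13:30, 13:45–14:00.
Viktor ∩ Freya ∩ Grace ∩ Beatriz: 13:45–14:00.
Viktor ∩ Freya ∩ Grace ∩ Beatriz ∩ Wyatt: 13:45–14:00.
Viktor ∩ Freya ∩ Grace ∩ Beatriz ∩ Wyatt ∩ Anders: (none).
No common window.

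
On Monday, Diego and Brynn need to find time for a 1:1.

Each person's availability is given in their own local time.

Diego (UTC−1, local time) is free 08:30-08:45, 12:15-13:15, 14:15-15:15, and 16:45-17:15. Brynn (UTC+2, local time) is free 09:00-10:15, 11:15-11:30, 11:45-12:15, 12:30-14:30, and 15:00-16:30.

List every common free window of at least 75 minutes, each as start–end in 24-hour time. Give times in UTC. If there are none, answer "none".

none

Diego → UTC: 09:30–09:45, 13:15–14:15, 15:15–16:15, 17:45–18:15.
Brynn → UTC: 07:00–08:15, 09:15–09:30, 09:45–10:15, 10:30–12:30, 13:00–14:30.
Diego ∩ Brynn: 13:15–14:15.
Windows ≥ 75 min: (none).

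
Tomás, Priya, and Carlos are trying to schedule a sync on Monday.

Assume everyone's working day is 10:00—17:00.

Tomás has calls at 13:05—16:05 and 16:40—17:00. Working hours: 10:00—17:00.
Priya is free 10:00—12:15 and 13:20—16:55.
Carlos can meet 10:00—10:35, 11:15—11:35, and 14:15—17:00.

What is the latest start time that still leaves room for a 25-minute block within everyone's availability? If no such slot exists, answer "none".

16:15

Tomás free within 10:00–17:00: 10:00–13:05, 16:05–16:40.
Tomás ∩ Priya: 10:00–12:15, 16:05–16:40.
Tomás ∩ Priya ∩ Carlos: 10:00–10:35, 11:15–11:35, 16:05–16:40.
Windows ≥ 25 min: 10:00–10:35, 16:05–16:40.
Latest start in the last window 16:05–16:40 is 16:40 − 25 min = 16:15.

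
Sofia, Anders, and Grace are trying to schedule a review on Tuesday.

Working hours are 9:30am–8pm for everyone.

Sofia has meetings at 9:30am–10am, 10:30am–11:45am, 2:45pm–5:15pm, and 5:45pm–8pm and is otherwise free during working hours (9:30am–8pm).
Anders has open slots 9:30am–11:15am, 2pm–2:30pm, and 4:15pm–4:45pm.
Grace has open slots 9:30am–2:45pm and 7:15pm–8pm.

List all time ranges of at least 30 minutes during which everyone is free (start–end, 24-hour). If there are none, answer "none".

10:00–10:30, 14:00–14:30

Sofia free within 09:30–20:00: 10:00–10:30, 11:45–14:45, 17:15–17:45.
Sofia ∩ Anders: 10:00–10:30, 14:00–14:30.
Sofia ∩ Anders ∩ Grace: 10:00–10:30, 14:00–14:30.
Windows ≥ 30 min: 10:00–10:30, 14:00–14:30.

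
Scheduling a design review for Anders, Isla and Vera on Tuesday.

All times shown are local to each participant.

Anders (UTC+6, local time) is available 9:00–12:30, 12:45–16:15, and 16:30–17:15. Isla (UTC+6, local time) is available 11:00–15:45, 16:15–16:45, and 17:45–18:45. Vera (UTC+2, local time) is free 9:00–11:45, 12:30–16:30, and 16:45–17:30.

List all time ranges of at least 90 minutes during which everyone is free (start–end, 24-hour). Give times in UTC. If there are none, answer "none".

07:00–09:45

Anders → UTC: 03:00–06:30, 06:45–10:15, 10:30–11:15.
Isla → UTC: 05:00–09:45, 10:15–10:45, 11:45–12:45.
Vera → UTC: 07:00–09:45, 10:30–14:30, 14:45–15:30.
Anders ∩ Isla: 05:00–06:30, 06:45–09:45, 10:30–10:45.
Anders ∩ Isla ∩ Vera: 07:00–09:45, 10:30–10:45.
Windows ≥ 90 min: 07:00–09:45.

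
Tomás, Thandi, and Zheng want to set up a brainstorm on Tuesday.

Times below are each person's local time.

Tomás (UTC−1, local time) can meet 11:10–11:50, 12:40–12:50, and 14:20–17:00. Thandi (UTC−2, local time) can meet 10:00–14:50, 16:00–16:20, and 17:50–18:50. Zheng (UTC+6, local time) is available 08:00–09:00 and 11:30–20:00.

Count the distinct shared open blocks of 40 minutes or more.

Tomás → UTC: 12:10–12:50, 13:40–13:50, 15:20–18:00.
Thandi → UTC: 12:00–16:50, 18:00–18:20, 19:50–20:50.
Zheng → UTC: 02:00–03:00, 05:30–14:00.
Tomás ∩ Thandi: 12:10–12:50, 13:40–13:50, 15:20–16:50.
Tomás ∩ Thandi ∩ Zheng: 12:10–12:50, 13:40–13:50.
Windows ≥ 40 min: 12:10–12:50.
That's 1 window.

1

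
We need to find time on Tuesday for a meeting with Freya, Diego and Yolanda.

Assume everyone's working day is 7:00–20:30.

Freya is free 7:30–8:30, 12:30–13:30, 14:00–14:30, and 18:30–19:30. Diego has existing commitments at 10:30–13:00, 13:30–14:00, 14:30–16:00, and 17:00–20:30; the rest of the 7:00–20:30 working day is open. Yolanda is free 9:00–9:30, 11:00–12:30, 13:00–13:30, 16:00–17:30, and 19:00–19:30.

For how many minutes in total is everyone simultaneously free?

30 minutes

Diego free within 07:00–20:30: 07:00–10:30, 13:00–13:30, 14:00–14:30, 16:00–17:00.
Freya ∩ Diego: 07:30–08:30, 13:00–13:30, 14:00–14:30.
Freya ∩ Diego ∩ Yolanda: 13:00–13:30.
Total common minutes: 30.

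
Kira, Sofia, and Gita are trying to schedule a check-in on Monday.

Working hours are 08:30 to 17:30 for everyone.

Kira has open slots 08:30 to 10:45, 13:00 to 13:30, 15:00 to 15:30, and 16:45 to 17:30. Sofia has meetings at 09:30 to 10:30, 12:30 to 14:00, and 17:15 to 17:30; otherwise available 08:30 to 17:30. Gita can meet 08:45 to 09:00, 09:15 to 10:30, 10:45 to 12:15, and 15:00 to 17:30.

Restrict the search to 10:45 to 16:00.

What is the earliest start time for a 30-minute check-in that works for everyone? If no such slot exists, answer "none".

Sofia free within 08:30–17:30: 08:30–09:30, 10:30–12:30, 14:00–17:15.
Kira ∩ Sofia: 08:30–09:30, 10:30–10:45, 15:00–15:30, 16:45–17:15.
Kira ∩ Sofia ∩ Gita: 08:45–09:00, 09:15–09:30, 15:00–15:30, 16:45–17:15.
Restricted to 10:45–16:00: 15:00–15:30.
Windows ≥ 30 min: 15:00–15:30.
Earliest such window starts at 15:00.

15:00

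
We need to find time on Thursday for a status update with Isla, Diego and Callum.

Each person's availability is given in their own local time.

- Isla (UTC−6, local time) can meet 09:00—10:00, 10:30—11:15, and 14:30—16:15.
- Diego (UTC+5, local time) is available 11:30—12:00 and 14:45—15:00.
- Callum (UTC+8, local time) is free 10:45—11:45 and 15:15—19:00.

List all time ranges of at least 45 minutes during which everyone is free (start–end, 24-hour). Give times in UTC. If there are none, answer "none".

none

Isla → UTC: 15:00–16:00, 16:30–17:15, 20:30–22:15.
Diego → UTC: 06:30–07:00, 09:45–10:00.
Callum → UTC: 02:45–03:45, 07:15–11:00.
Isla ∩ Diego: (none).
Isla ∩ Diego ∩ Callum: (none).
Windows ≥ 45 min: (none).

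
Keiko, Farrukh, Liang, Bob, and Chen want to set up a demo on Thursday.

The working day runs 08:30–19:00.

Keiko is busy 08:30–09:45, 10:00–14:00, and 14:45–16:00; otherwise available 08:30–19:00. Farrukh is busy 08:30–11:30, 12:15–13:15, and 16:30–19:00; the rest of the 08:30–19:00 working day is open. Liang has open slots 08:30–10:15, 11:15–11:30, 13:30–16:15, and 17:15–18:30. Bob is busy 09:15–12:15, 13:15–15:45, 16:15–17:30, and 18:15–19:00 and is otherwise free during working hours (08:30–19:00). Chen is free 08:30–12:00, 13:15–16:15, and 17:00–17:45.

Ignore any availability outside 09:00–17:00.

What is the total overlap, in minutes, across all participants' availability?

15 minutes

Keiko free within 08:30–19:00: 09:45–10:00, 14:00–14:45, 16:00–19:00.
Farrukh free within 08:30–19:00: 11:30–12:15, 13:15–16:30.
Bob free within 08:30–19:00: 08:30–09:15, 12:15–13:15, 15:45–16:15, 17:30–18:15.
Keiko ∩ Farrukh: 14:00–14:45, 16:00–16:30.
Keiko ∩ Farrukh ∩ Liang: 14:00–14:45, 16:00–16:15.
Keiko ∩ Farrukh ∩ Liang ∩ Bob: 16:00–16:15.
Keiko ∩ Farrukh ∩ Liang ∩ Bob ∩ Chen: 16:00–16:15.
Restricted to 09:00–17:00: 16:00–16:15.
Total common minutes: 15.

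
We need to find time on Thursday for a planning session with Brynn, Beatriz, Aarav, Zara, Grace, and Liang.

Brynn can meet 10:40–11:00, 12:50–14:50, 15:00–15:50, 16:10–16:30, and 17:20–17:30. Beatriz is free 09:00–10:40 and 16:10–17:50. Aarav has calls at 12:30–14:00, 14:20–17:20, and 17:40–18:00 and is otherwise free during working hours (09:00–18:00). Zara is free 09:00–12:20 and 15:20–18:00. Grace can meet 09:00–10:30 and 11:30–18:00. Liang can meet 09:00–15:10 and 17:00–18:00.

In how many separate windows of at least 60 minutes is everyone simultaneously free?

0

Aarav free within 09:00–18:00: 09:00–12:30, 14:00–14:20, 17:20–17:40.
Brynn ∩ Beatriz: 16:10–16:30, 17:20–17:30.
Brynn ∩ Beatriz ∩ Aarav: 17:20–17:30.
Brynn ∩ Beatriz ∩ Aarav ∩ Zara: 17:20–17:30.
Brynn ∩ Beatriz ∩ Aarav ∩ Zara ∩ Grace: 17:20–17:30.
Brynn ∩ Beatriz ∩ Aarav ∩ Zara ∩ Grace ∩ Liang: 17:20–17:30.
Windows ≥ 60 min: (none).
That's 0 windows.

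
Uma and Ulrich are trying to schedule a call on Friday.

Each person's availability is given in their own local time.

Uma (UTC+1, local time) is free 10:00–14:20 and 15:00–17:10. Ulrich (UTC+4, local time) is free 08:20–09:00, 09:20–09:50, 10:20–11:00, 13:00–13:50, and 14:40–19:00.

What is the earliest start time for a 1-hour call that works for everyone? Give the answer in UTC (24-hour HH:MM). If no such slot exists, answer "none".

Uma → UTC: 09:00–13:20, 14:00–16:10.
Ulrich → UTC: 04:20–05:00, 05:20–05:50, 06:20–07:00, 09:00–09:50, 10:40–15:00.
Uma ∩ Ulrich: 09:00–09:50, 10:40–13:20, 14:00–15:00.
Windows ≥ 60 min: 10:40–13:20, 14:00–15:00.
Earliest such window starts at 10:40.

10:40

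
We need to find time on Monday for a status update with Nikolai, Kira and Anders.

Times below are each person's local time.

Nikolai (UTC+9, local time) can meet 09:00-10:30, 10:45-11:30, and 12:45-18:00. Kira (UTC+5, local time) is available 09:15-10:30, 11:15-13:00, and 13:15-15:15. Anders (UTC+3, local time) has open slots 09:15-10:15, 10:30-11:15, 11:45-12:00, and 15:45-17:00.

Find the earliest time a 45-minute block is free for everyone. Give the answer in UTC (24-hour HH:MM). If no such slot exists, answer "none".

Nikolai → UTC: 00:00–01:30, 01:45–02:30, 03:45–09:00.
Kira → UTC: 04:15–05:30, 06:15–08:00, 08:15–10:15.
Anders → UTC: 06:15–07:15, 07:30–08:15, 08:45–09:00, 12:45–14:00.
Nikolai ∩ Kira: 04:15–05:30, 06:15–08:00, 08:15–09:00.
Nikolai ∩ Kira ∩ Anders: 06:15–07:15, 07:30–08:00, 08:45–09:00.
Windows ≥ 45 min: 06:15–07:15.
Earliest such window starts at 06:15.

06:15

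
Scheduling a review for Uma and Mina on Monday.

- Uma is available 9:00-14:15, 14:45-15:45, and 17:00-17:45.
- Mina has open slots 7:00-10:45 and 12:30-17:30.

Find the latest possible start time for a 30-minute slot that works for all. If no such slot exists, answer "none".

Uma ∩ Mina: 09:00–10:45, 12:30–14:15, 14:45–15:45, 17:00–17:30.
Windows ≥ 30 min: 09:00–10:45, 12:30–14:15, 14:45–15:45, 17:00–17:30.
Latest start in the last window 17:00–17:30 is 17:30 − 30 min = 17:00.

17:00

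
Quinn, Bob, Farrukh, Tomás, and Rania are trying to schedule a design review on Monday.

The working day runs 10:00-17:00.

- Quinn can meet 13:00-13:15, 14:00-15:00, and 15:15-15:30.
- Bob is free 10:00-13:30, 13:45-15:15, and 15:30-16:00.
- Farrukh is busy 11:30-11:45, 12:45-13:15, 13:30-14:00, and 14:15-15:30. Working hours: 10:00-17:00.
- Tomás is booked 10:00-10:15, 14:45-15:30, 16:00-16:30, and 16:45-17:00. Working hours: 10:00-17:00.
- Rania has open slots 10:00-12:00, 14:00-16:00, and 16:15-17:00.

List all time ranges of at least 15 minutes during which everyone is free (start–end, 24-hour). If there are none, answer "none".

14:00–14:15

Farrukh free within 10:00–17:00: 10:00–11:30, 11:45–12:45, 13:15–13:30, 14:00–14:15, 15:30–17:00.
Tomás free within 10:00–17:00: 10:15–14:45, 15:30–16:00, 16:30–16:45.
Quinn ∩ Bob: 13:00–13:15, 14:00–15:00.
Quinn ∩ Bob ∩ Farrukh: 14:00–14:15.
Quinn ∩ Bob ∩ Farrukh ∩ Tomás: 14:00–14:15.
Quinn ∩ Bob ∩ Farrukh ∩ Tomás ∩ Rania: 14:00–14:15.
Windows ≥ 15 min: 14:00–14:15.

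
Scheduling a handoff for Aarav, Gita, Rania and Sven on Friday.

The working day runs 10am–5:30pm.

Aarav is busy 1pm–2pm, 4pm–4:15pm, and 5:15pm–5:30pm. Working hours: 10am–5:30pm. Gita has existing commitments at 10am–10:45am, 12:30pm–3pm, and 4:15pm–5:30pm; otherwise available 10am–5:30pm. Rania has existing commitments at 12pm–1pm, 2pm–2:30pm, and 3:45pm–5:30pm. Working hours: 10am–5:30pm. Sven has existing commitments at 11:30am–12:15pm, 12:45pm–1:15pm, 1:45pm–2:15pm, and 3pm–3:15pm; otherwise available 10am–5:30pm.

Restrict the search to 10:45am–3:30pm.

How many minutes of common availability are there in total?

Aarav free within 10:00–17:30: 10:00–13:00, 14:00–16:00, 16:15–17:15.
Gita free within 10:00–17:30: 10:45–12:30, 15:00–16:15.
Rania free within 10:00–17:30: 10:00–12:00, 13:00–14:00, 14:30–15:45.
Sven free within 10:00–17:30: 10:00–11:30, 12:15–12:45, 13:15–13:45, 14:15–15:00, 15:15–17:30.
Aarav ∩ Gita: 10:45–12:30, 15:00–16:00.
Aarav ∩ Gita ∩ Rania: 10:45–12:00, 15:00–15:45.
Aarav ∩ Gita ∩ Rania ∩ Sven: 10:45–11:30, 15:15–15:45.
Restricted to 10:45–15:30: 10:45–11:30, 15:15–15:30.
Total common minutes: 45 + 15 = 60.

60 minutes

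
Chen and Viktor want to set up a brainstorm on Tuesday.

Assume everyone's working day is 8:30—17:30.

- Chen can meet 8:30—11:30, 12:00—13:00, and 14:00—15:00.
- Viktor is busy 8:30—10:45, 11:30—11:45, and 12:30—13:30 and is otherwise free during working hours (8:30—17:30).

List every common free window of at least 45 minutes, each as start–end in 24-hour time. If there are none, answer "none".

10:45–11:30, 14:00–15:00

Viktor free within 08:30–17:30: 10:45–11:30, 11:45–12:30, 13:30–17:30.
Chen ∩ Viktor: 10:45–11:30, 12:00–12:30, 14:00–15:00.
Windows ≥ 45 min: 10:45–11:30, 14:00–15:00.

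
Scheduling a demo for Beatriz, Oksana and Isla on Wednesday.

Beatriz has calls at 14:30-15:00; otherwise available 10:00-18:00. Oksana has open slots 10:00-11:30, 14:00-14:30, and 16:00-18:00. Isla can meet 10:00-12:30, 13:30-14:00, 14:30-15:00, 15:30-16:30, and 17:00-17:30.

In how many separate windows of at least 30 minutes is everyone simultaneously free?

Beatriz free within 10:00–18:00: 10:00–14:30, 15:00–18:00.
Beatriz ∩ Oksana: 10:00–11:30, 14:00–14:30, 16:00–18:00.
Beatriz ∩ Oksana ∩ Isla: 10:00–11:30, 16:00–16:30, 17:00–17:30.
Windows ≥ 30 min: 10:00–11:30, 16:00–16:30, 17:00–17:30.
That's 3 windows.

3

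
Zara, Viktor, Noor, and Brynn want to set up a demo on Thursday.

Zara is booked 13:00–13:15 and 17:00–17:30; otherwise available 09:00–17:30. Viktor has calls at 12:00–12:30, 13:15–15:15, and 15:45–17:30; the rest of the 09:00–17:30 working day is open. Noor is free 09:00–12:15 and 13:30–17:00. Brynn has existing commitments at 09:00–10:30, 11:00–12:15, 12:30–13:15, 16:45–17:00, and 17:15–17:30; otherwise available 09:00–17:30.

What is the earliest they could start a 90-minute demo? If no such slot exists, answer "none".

Zara free within 09:00–17:30: 09:00–13:00, 13:15–17:00.
Viktor free within 09:00–17:30: 09:00–12:00, 12:30–13:15, 15:15–15:45.
Brynn free within 09:00–17:30: 10:30–11:00, 12:15–12:30, 13:15–16:45, 17:00–17:15.
Zara ∩ Viktor: 09:00–12:00, 12:30–13:00, 15:15–15:45.
Zara ∩ Viktor ∩ Noor: 09:00–12:00, 15:15–15:45.
Zara ∩ Viktor ∩ Noor ∩ Brynn: 10:30–11:00, 15:15–15:45.
Windows ≥ 90 min: (none).

none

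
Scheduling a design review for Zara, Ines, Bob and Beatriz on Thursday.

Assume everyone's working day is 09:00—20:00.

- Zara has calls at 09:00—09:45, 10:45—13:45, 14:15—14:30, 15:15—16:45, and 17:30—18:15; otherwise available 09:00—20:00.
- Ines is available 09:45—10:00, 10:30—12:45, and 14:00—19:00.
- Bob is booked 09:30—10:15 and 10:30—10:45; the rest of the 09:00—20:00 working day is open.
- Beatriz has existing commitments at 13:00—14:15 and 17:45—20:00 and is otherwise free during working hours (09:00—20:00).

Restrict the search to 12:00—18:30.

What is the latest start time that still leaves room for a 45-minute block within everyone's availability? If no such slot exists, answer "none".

Zara free within 09:00–20:00: 09:45–10:45, 13:45–14:15, 14:30–15:15, 16:45–17:30, 18:15–20:00.
Bob free within 09:00–20:00: 09:00–09:30, 10:15–10:30, 10:45–20:00.
Beatriz free within 09:00–20:00: 09:00–13:00, 14:15–17:45.
Zara ∩ Ines: 09:45–10:00, 10:30–10:45, 14:00–14:15, 14:30–15:15, 16:45–17:30, 18:15–19:00.
Zara ∩ Ines ∩ Bob: 14:00–14:15, 14:30–15:15, 16:45–17:30, 18:15–19:00.
Zara ∩ Ines ∩ Bob ∩ Beatriz: 14:30–15:15, 16:45–17:30.
Restricted to 12:00–18:30: 14:30–15:15, 16:45–17:30.
Windows ≥ 45 min: 14:30–15:15, 16:45–17:30.
Latest start in the last window 16:45–17:30 is 17:30 − 45 min = 16:45.

16:45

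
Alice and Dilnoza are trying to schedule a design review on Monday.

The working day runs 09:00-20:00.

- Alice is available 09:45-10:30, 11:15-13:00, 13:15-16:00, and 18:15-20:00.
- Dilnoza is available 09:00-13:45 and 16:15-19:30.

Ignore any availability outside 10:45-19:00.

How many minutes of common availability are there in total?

Alice ∩ Dilnoza: 09:45–10:30, 11:15–13:00, 13:15–13:45, 18:15–19:30.
Restricted to 10:45–19:00: 11:15–13:00, 13:15–13:45, 18:15–19:00.
Total common minutes: 105 + 30 + 45 = 180.

180 minutes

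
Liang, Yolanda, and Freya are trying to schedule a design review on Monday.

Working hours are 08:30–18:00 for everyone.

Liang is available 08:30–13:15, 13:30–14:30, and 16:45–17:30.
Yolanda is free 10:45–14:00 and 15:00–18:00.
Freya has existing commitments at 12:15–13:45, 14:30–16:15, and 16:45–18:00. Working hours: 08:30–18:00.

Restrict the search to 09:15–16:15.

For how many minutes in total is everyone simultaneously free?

Freya free within 08:30–18:00: 08:30–12:15, 13:45–14:30, 16:15–16:45.
Liang ∩ Yolanda: 10:45–13:15, 13:30–14:00, 16:45–17:30.
Liang ∩ Yolanda ∩ Freya: 10:45–12:15, 13:45–14:00.
Restricted to 09:15–16:15: 10:45–12:15, 13:45–14:00.
Total common minutes: 90 + 15 = 105.

105 minutes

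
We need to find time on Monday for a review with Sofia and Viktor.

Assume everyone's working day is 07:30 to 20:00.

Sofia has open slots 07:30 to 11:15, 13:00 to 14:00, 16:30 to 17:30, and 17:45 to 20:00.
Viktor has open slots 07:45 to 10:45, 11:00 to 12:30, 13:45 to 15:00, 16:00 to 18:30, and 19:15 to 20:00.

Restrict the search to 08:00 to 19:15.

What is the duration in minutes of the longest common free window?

165 minutes

Sofia ∩ Viktor: 07:45–10:45, 11:00–11:15, 13:45–14:00, 16:30–17:30, 17:45–18:30, 19:15–20:00.
Restricted to 08:00–19:15: 08:00–10:45, 11:00–11:15, 13:45–14:00, 16:30–17:30, 17:45–18:30.
Common window lengths: 165, 15, 15, 60, 45 min; longest is 165.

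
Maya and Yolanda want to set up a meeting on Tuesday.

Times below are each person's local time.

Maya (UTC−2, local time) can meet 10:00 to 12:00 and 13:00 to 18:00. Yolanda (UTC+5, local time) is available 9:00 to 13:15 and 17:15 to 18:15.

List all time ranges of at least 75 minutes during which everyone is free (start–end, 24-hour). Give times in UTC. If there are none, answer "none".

Maya → UTC: 12:00–14:00, 15:00–20:00.
Yolanda → UTC: 04:00–08:15, 12:15–13:15.
Maya ∩ Yolanda: 12:15–13:15.
Windows ≥ 75 min: (none).

none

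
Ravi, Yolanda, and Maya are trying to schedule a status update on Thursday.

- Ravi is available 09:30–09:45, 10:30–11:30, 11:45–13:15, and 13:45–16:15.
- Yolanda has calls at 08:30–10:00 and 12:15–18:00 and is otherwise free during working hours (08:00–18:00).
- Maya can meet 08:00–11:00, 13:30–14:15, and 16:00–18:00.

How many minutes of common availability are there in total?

Yolanda free within 08:00–18:00: 08:00–08:30, 10:00–12:15.
Ravi ∩ Yolanda: 10:30–11:30, 11:45–12:15.
Ravi ∩ Yolanda ∩ Maya: 10:30–11:00.
Total common minutes: 30.

30 minutes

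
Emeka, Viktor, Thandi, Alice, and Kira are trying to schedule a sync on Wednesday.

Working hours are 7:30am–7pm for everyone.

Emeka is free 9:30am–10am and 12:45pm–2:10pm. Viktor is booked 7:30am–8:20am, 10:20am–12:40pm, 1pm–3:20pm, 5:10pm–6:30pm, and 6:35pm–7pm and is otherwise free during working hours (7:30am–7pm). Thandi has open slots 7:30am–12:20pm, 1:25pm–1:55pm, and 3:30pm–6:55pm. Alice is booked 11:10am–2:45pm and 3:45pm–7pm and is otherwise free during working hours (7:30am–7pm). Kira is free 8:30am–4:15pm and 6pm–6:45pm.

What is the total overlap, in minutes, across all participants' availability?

30 minutes

Viktor free within 07:30–19:00: 08:20–10:20, 12:40–13:00, 15:20–17:10, 18:30–18:35.
Alice free within 07:30–19:00: 07:30–11:10, 14:45–15:45.
Emeka ∩ Viktor: 09:30–10:00, 12:45–13:00.
Emeka ∩ Viktor ∩ Thandi: 09:30–10:00.
Emeka ∩ Viktor ∩ Thandi ∩ Alice: 09:30–10:00.
Emeka ∩ Viktor ∩ Thandi ∩ Alice ∩ Kira: 09:30–10:00.
Total common minutes: 30.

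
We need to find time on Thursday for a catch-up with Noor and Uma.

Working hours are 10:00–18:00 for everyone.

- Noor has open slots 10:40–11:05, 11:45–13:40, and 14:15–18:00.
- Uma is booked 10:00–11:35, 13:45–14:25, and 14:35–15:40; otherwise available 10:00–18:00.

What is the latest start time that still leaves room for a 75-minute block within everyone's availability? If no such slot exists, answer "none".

Uma free within 10:00–18:00: 11:35–13:45, 14:25–14:35, 15:40–18:00.
Noor ∩ Uma: 11:45–13:40, 14:25–14:35, 15:40–18:00.
Windows ≥ 75 min: 11:45–13:40, 15:40–18:00.
Latest start in the last window 15:40–18:00 is 18:00 − 75 min = 16:45.

16:45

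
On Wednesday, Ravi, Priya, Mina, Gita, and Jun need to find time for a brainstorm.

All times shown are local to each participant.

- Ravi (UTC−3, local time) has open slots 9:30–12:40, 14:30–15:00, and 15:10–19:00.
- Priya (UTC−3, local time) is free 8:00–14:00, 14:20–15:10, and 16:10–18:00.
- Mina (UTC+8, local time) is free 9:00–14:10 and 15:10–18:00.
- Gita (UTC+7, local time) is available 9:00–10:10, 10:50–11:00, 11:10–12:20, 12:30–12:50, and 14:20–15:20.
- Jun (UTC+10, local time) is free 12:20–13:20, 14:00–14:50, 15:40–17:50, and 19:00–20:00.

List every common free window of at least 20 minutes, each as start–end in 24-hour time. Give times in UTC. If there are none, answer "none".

Ravi → UTC: 12:30–15:40, 17:30–18:00, 18:10–22:00.
Priya → UTC: 11:00–17:00, 17:20–18:10, 19:10–21:00.
Mina → UTC: 01:00–06:10, 07:10–10:00.
Gita → UTC: 02:00–03:10, 03:50–04:00, 04:10–05:20, 05:30–05:50, 07:20–08:20.
Jun → UTC: 02:20–03:20, 04:00–04:50, 05:40–07:50, 09:00–10:00.
Ravi ∩ Priya: 12:30–15:40, 17:30–18:00, 19:10–21:00.
Ravi ∩ Priya ∩ Mina: (none).
Ravi ∩ Priya ∩ Mina ∩ Gita: (none).
Ravi ∩ Priya ∩ Mina ∩ Gita ∩ Jun: (none).
Windows ≥ 20 min: (none).

none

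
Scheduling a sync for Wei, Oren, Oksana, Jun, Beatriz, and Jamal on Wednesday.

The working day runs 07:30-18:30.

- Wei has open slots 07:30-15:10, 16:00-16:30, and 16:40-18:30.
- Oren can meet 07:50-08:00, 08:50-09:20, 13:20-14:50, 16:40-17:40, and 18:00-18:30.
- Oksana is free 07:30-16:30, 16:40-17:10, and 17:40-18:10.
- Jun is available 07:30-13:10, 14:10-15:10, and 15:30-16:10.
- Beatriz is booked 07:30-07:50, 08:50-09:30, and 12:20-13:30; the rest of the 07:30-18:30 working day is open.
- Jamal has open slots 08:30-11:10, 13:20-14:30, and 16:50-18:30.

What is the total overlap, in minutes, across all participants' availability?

20 minutes

Beatriz free within 07:30–18:30: 07:50–08:50, 09:30–12:20, 13:30–18:30.
Wei ∩ Oren: 07:50–08:00, 08:50–09:20, 13:20–14:50, 16:40–17:40, 18:00–18:30.
Wei ∩ Oren ∩ Oksana: 07:50–08:00, 08:50–09:20, 13:20–14:50, 16:40–17:10, 18:00–18:10.
Wei ∩ Oren ∩ Oksana ∩ Jun: 07:50–08:00, 08:50–09:20, 14:10–14:50.
Wei ∩ Oren ∩ Oksana ∩ Jun ∩ Beatriz: 07:50–08:00, 14:10–14:50.
Wei ∩ Oren ∩ Oksana ∩ Jun ∩ Beatriz ∩ Jamal: 14:10–14:30.
Total common minutes: 20.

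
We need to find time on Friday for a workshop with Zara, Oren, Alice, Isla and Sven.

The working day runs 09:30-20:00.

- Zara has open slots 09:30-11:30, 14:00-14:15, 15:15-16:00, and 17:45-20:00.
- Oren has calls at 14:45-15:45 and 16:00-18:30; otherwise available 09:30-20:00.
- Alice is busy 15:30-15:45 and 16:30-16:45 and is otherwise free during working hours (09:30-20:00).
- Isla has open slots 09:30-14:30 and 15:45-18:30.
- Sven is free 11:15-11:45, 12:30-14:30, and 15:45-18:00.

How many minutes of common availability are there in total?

45 minutes

Oren free within 09:30–20:00: 09:30–14:45, 15:45–16:00, 18:30–20:00.
Alice free within 09:30–20:00: 09:30–15:30, 15:45–16:30, 16:45–20:00.
Zara ∩ Oren: 09:30–11:30, 14:00–14:15, 15:45–16:00, 18:30–20:00.
Zara ∩ Oren ∩ Alice: 09:30–11:30, 14:00–14:15, 15:45–16:00, 18:30–20:00.
Zara ∩ Oren ∩ Alice ∩ Isla: 09:30–11:30, 14:00–14:15, 15:45–16:00.
Zara ∩ Oren ∩ Alice ∩ Isla ∩ Sven: 11:15–11:30, 14:00–14:15, 15:45–16:00.
Total common minutes: 15 + 15 + 15 = 45.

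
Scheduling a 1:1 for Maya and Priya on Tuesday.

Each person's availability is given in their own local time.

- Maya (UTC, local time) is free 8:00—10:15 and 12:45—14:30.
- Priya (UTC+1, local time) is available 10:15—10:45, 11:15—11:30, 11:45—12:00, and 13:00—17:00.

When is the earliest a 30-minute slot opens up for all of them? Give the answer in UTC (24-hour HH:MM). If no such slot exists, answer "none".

09:15

Maya → UTC: 08:00–10:15, 12:45–14:30.
Priya → UTC: 09:15–09:45, 10:15–10:30, 10:45–11:00, 12:00–16:00.
Maya ∩ Priya: 09:15–09:45, 12:45–14:30.
Windows ≥ 30 min: 09:15–09:45, 12:45–14:30.
Earliest such window starts at 09:15.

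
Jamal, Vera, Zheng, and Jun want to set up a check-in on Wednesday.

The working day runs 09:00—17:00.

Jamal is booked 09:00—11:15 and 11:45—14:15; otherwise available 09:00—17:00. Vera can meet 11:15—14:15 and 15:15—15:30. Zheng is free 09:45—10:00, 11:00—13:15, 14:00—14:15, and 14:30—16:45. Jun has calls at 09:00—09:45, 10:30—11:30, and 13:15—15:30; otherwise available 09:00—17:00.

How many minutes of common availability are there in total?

15 minutes

Jamal free within 09:00–17:00: 11:15–11:45, 14:15–17:00.
Jun free within 09:00–17:00: 09:45–10:30, 11:30–13:15, 15:30–17:00.
Jamal ∩ Vera: 11:15–11:45, 15:15–15:30.
Jamal ∩ Vera ∩ Zheng: 11:15–11:45, 15:15–15:30.
Jamal ∩ Vera ∩ Zheng ∩ Jun: 11:30–11:45.
Total common minutes: 15.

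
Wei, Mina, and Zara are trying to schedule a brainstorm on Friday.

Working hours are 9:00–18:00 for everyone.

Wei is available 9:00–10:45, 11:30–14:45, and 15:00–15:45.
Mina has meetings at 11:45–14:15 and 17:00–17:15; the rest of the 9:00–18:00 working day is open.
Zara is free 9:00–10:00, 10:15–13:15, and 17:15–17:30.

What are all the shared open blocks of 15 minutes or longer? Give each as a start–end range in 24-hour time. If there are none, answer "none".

Mina free within 09:00–18:00: 09:00–11:45, 14:15–17:00, 17:15–18:00.
Wei ∩ Mina: 09:00–10:45, 11:30–11:45, 14:15–14:45, 15:00–15:45.
Wei ∩ Mina ∩ Zara: 09:00–10:00, 10:15–10:45, 11:30–11:45.
Windows ≥ 15 min: 09:00–10:00, 10:15–10:45, 11:30–11:45.

09:00–10:00, 10:15–10:45, 11:30–11:45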